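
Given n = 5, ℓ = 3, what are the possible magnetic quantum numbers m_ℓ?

m_ℓ takes every integer from −ℓ to +ℓ. With ℓ = 3 that gives the 7 values -3, -2, -1, 0, 1, 2, 3.

-3, -2, -1, 0, 1, 2, 3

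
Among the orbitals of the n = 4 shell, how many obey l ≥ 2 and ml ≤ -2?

For n = 4, l ranges over 0 … 3.
Per l-value: l=2 → 1; l=3 → 2.
Total orbitals: 1 + 2 = 3.

3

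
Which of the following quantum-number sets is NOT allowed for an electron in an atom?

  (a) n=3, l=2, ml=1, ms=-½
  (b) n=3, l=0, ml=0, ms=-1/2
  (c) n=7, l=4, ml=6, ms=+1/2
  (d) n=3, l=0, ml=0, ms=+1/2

(c) has |ml| = 6 > l = 4, violating −l ≤ ml ≤ l.
The remaining sets (a), (b), (d) satisfy all four rules.

(c)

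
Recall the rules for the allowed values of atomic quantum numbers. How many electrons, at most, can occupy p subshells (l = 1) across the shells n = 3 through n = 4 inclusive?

A p subshell (l = 1) exists for every n ≥ 2, so shells n = 3, 4 each contribute one — 2 subshells.
Since each p subshell holds 2(2·1+1) = 6 electrons, the total is 2 × 6 = 12.

12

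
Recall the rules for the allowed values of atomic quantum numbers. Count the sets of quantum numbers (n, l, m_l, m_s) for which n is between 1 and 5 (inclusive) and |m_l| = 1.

Per-shell orbital counts meeting the constraint:
n=2 → 2; n=3 → 4; n=4 → 6; n=5 → 8.
Orbitals: 2 + 4 + 6 + 8 = 20. Including both spin states (m_s = ±1/2) gives 2 × 20 = 40 states.

40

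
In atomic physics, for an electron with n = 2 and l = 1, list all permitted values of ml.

-1, 0, 1

ml takes every integer from −l to +l. With l = 1 that gives the 3 values -1, 0, 1.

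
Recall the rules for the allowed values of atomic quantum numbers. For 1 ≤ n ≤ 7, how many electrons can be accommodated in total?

Total orbitals = 1² + 2² + 3² + 4² + 5² + 6² + 7² = 140. Doubling for spin gives 280 electrons.

280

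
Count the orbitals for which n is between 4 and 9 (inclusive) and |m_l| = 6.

12

Per-shell orbital counts meeting the constraint:
n=7 → 2; n=8 → 4; n=9 → 6.
Total orbitals: 2 + 4 + 6 = 12.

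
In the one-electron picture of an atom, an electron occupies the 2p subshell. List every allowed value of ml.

The 2p subshell has l = 1, and ml takes every integer from −l to +l. With l = 1 that gives the 3 values -1, 0, 1.

-1, 0, 1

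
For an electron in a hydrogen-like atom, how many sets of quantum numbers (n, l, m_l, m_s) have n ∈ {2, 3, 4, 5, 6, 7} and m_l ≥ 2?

Go shell by shell, enumerating (l, m_l) with m_l ≥ 2:
n=3 → 1; n=4 → 3; n=5 → 6; n=6 → 10; n=7 → 15.
Orbitals: 1 + 3 + 6 + 10 + 15 = 35. Including both spin states (m_s = ±1/2) gives 2 × 35 = 70 states.

70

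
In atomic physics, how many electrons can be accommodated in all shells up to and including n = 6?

182

Total orbitals = 1² + 2² + 3² + 4² + 5² + 6² = 91. Doubling for spin gives 182 electrons.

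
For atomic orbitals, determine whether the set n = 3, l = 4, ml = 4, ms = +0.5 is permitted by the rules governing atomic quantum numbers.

The orbital quantum number must satisfy 0 ≤ l ≤ n−1. With n = 3 the allowed l values are 0, 1, 2, so l = 4 is out of range.

No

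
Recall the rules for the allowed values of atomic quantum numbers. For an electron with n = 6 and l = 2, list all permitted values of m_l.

-2, -1, 0, 1, 2

m_l takes every integer from −l to +l. With l = 2 that gives the 5 values -2, -1, 0, 1, 2.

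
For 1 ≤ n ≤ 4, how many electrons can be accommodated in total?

Total orbitals = 1² + 2² + 3² + 4² = 30. Doubling for spin gives 60 electrons.

60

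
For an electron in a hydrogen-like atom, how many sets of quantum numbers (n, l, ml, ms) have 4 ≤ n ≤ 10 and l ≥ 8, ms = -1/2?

Go shell by shell, enumerating (l, ml) with l ≥ 8:
n=9 → 17; n=10 → 36.
Orbitals: 17 + 36 = 53. With ms fixed to -1/2 there is one state per orbital, so 53 states.

53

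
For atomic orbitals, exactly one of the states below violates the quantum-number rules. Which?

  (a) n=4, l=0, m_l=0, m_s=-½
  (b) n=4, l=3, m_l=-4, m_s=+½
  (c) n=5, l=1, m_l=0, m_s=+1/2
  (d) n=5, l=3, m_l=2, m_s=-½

(b) has |m_l| = 4 > l = 3, violating −l ≤ m_l ≤ l.
The remaining sets (a), (c), (d) satisfy all four rules.

(b)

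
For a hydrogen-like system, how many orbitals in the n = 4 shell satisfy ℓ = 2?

5

With n = 4 the allowed ℓ are 0, 1, …, 3.
Orbitals with ℓ = 2, by ℓ: ℓ=2 → 5.
Total orbitals: 5.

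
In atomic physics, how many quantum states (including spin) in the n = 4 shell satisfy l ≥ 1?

For n = 4, l ranges over 0 … 3.
Per l-value: l=1 → 3; l=2 → 5; l=3 → 7.
Orbitals: 3 + 5 + 7 = 15. Each orbital carries two spin states, so 15 × 2 = 30 states.

30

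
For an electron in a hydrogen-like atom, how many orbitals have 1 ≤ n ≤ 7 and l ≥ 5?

35

Per-shell orbital counts meeting the constraint:
n=6 → 11; n=7 → 24.
Total orbitals: 11 + 24 = 35.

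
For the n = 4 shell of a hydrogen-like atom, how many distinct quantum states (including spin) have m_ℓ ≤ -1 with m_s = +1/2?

6

The n = 4 shell has ℓ = 0 through 3; check each.
Contributions: ℓ=1 → 1; ℓ=2 → 2; ℓ=3 → 3.
Orbitals: 1 + 2 + 3 = 6. With m_s fixed to a single value there is one state per orbital, giving 6 states.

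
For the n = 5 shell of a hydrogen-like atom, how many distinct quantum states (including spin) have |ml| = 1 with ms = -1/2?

For n = 5, l ranges over 0 … 4.
The (l, ml) pairs meeting |ml| = 1 give: l=1 → 2; l=2 → 2; l=3 → 2; l=4 → 2.
Orbitals: 2 + 2 + 2 + 2 = 8. With ms fixed to a single value there is one state per orbital, giving 8 states.

8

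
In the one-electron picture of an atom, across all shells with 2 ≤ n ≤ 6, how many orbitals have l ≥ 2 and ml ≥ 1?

30

Go shell by shell, enumerating (l, ml) with l ≥ 2 and ml ≥ 1:
n=3 → 2; n=4 → 5; n=5 → 9; n=6 → 14.
Total orbitals: 2 + 5 + 9 + 14 = 30.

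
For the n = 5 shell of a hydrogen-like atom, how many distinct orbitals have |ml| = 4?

2

The n = 5 shell has l = 0 through 4; check each.
Orbitals with |ml| = 4, by l: l=4 → 2.
Total orbitals: 2.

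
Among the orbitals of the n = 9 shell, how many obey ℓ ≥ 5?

56

The (ℓ, m_ℓ) pairs meeting ℓ ≥ 5 give: ℓ=5 → 11; ℓ=6 → 13; ℓ=7 → 15; ℓ=8 → 17.
Total orbitals: 11 + 13 + 15 + 17 = 56.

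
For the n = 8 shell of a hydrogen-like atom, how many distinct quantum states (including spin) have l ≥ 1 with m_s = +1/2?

Orbitals with l ≥ 1, by l: l=1 → 3; l=2 → 5; l=3 → 7; l=4 → 9; l=5 → 11; l=6 → 13; l=7 → 15.
Orbitals: 3 + 5 + 7 + 9 + 11 + 13 + 15 = 63. With m_s fixed to a single value there is one state per orbital, giving 63 states.

63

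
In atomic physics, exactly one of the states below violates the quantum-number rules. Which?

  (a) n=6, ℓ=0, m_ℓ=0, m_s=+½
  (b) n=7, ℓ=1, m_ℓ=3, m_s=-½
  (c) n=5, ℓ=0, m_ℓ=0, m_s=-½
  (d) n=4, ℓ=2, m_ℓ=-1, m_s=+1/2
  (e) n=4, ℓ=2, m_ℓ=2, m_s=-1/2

(b) has |m_ℓ| = 3 > ℓ = 1, violating −ℓ ≤ m_ℓ ≤ ℓ.
The remaining sets (a), (c), (d), (e) satisfy all four rules.

(b)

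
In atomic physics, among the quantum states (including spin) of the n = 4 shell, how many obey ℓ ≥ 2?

The n = 4 shell has ℓ = 0 through 3; check each.
The (ℓ, m_ℓ) pairs meeting ℓ ≥ 2 give: ℓ=2 → 5; ℓ=3 → 7.
Orbitals: 5 + 7 = 12. Each orbital carries two spin states, so 12 × 2 = 24 states.

24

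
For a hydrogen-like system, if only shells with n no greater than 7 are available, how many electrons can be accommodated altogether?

Total orbitals = 1² + 2² + 3² + 4² + 5² + 6² + 7² = 140. Doubling for spin gives 280 electrons.

280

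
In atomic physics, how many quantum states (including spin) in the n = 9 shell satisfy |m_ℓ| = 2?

Go through ℓ = 0, …, 8 (the values permitted for n = 9).
Orbitals with |m_ℓ| = 2, by ℓ: ℓ=2 → 2; ℓ=3 → 2; ℓ=4 → 2; ℓ=5 → 2; ℓ=6 → 2; ℓ=7 → 2; ℓ=8 → 2.
Orbitals: 2 + 2 + 2 + 2 + 2 + 2 + 2 = 14. Each orbital carries two spin states, so 14 × 2 = 28 states.

28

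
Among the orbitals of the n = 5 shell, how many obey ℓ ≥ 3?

Contributions: ℓ=3 → 7; ℓ=4 → 9.
Total orbitals: 7 + 9 = 16.

16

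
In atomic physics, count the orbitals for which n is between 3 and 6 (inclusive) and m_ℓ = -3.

6

Work shell by shell — for each n, count the (ℓ, m_ℓ) pairs that satisfy m_ℓ = -3:
n=4 → 1; n=5 → 2; n=6 → 3.
Total orbitals: 1 + 2 + 3 = 6.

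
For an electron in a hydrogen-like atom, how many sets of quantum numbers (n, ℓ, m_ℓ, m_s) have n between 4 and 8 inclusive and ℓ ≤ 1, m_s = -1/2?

Work shell by shell — for each n, count the (ℓ, m_ℓ) pairs that satisfy ℓ ≤ 1:
n=4 → 4; n=5 → 4; n=6 → 4; n=7 → 4; n=8 → 4.
Orbitals: 4 + 4 + 4 + 4 + 4 = 20. With m_s fixed to -1/2 there is one state per orbital, so 20 states.

20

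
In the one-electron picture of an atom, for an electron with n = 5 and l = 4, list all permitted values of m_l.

m_l takes every integer from −l to +l. With l = 4 that gives the 9 values -4, -3, -2, -1, 0, 1, 2, 3, 4.

-4, -3, -2, -1, 0, 1, 2, 3, 4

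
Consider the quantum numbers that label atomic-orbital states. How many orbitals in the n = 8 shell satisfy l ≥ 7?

For n = 8, l ranges over 0 … 7.
Per l-value: l=7 → 15.
Total orbitals: 15.

15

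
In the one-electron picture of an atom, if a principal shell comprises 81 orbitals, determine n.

n = 9

n² = 81 ⇒ n = 9.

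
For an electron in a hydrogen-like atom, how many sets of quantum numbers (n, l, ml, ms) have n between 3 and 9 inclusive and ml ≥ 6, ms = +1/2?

Count contributing orbitals for each principal shell:
n=7 → 1; n=8 → 3; n=9 → 6.
Orbitals: 1 + 3 + 6 = 10. With ms fixed to +1/2 there is one state per orbital, so 10 states.

10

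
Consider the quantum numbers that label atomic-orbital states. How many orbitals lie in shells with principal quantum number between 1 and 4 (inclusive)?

Shell n has n² orbitals: 1²=1 + 2²=4 + 3²=9 + 4²=16 = 30 orbitals.

30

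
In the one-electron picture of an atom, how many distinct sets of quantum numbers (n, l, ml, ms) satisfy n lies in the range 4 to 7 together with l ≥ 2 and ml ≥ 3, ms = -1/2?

20

Treat each shell separately and count matching orbitals:
n=4 → 1; n=5 → 3; n=6 → 6; n=7 → 10.
Orbitals: 1 + 3 + 6 + 10 = 20. With ms fixed to -1/2 there is one state per orbital, so 20 states.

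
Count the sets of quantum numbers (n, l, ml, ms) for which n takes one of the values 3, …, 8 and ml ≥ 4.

40

For each n in the range, tally the orbitals obeying ml ≥ 4:
n=5 → 1; n=6 → 3; n=7 → 6; n=8 → 10.
Orbitals: 1 + 3 + 6 + 10 = 20. Including both spin states (ms = ±1/2) gives 2 × 20 = 40 states.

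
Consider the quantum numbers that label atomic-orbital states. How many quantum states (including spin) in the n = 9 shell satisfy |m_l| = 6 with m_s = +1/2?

With n = 9 the allowed l are 0, 1, …, 8.
Per l-value: l=6 → 2; l=7 → 2; l=8 → 2.
Orbitals: 2 + 2 + 2 = 6. With m_s fixed to a single value there is one state per orbital, giving 6 states.

6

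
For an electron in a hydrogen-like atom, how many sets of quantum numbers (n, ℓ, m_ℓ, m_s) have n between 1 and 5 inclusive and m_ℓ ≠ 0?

Per-shell orbital counts meeting the constraint:
n=2 → 2; n=3 → 6; n=4 → 12; n=5 → 20.
Orbitals: 2 + 6 + 12 + 20 = 40. Including both spin states (m_s = ±1/2) gives 2 × 40 = 80 states.

80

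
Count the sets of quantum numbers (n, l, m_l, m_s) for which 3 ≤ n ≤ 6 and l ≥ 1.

Go shell by shell, enumerating (l, m_l) with l ≥ 1:
n=3 → 8; n=4 → 15; n=5 → 24; n=6 → 35.
Orbitals: 8 + 15 + 24 + 35 = 82. Including both spin states (m_s = ±1/2) gives 2 × 82 = 164 states.

164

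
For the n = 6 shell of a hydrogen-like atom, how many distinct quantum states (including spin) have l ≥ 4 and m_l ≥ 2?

Orbitals with l ≥ 4 and m_l ≥ 2, by l: l=4 → 3; l=5 → 4.
Orbitals: 3 + 4 = 7. Each orbital carries two spin states, so 7 × 2 = 14 states.

14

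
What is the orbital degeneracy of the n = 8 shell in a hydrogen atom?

The n = 8 shell contains n² = 8² = 64 orbitals.

64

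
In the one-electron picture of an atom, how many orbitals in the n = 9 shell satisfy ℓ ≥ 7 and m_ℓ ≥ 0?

Go through ℓ = 0, …, 8 (the values permitted for n = 9).
Per ℓ-value: ℓ=7 → 8; ℓ=8 → 9.
Total orbitals: 8 + 9 = 17.

17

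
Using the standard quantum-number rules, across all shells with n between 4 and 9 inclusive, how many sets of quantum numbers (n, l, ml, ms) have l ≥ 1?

530

Work shell by shell — for each n, count the (l, ml) pairs that satisfy l ≥ 1:
n=4 → 15; n=5 → 24; n=6 → 35; n=7 → 48; n=8 → 63; n=9 → 80.
Orbitals: 15 + 24 + 35 + 48 + 63 + 80 = 265. Including both spin states (ms = ±1/2) gives 2 × 265 = 530 states.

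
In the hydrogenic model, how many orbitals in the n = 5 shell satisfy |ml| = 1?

8

The n = 5 shell has l = 0 through 4; check each.
Per l-value: l=1 → 2; l=2 → 2; l=3 → 2; l=4 → 2.
Total orbitals: 2 + 2 + 2 + 2 = 8.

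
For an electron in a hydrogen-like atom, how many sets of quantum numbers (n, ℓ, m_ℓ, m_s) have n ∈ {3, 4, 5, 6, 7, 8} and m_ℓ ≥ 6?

Go shell by shell, enumerating (ℓ, m_ℓ) with m_ℓ ≥ 6:
n=7 → 1; n=8 → 3.
Orbitals: 1 + 3 = 4. Including both spin states (m_s = ±1/2) gives 2 × 4 = 8 states.

8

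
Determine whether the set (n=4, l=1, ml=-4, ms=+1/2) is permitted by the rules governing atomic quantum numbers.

The magnetic quantum number must satisfy −l ≤ ml ≤ l. With l = 1, ml can only be -1, 0, 1, so ml = -4 is forbidden.

Invalid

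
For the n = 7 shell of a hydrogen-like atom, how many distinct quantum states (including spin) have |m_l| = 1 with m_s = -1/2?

For n = 7, l ranges over 0 … 6.
The (l, m_l) pairs meeting |m_l| = 1 give: l=1 → 2; l=2 → 2; l=3 → 2; l=4 → 2; l=5 → 2; l=6 → 2.
Orbitals: 2 + 2 + 2 + 2 + 2 + 2 = 12. With m_s fixed to a single value there is one state per orbital, giving 12 states.

12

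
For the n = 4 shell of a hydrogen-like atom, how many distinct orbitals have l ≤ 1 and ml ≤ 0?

Contributions: l=0 → 1; l=1 → 2.
Total orbitals: 1 + 2 = 3.

3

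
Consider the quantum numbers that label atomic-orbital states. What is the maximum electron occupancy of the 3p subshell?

A subshell with l = 1 has 2l+1 = 3 orbitals, each holding 2 electrons (spin ±1/2), so 3 × 2 = 6.

6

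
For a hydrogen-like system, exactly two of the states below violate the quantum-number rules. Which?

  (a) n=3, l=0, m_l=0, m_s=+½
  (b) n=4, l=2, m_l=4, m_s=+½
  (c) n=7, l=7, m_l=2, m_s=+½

(b) and (c)

(b) has |m_l| = 4 > l = 2, violating −l ≤ m_l ≤ l.
(c) has l = 7 ≥ n = 7, violating 0 ≤ l ≤ n−1.
The remaining set (a) satisfies all four rules.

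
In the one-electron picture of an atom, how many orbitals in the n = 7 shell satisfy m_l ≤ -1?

21

With n = 7 the allowed l are 0, 1, …, 6.
Contributions: l=1 → 1; l=2 → 2; l=3 → 3; l=4 → 4; l=5 → 5; l=6 → 6.
Total orbitals: 1 + 2 + 3 + 4 + 5 + 6 = 21.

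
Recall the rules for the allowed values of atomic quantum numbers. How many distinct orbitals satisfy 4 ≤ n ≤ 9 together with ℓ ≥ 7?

47

Per-shell orbital counts meeting the constraint:
n=8 → 15; n=9 → 32.
Total orbitals: 15 + 32 = 47.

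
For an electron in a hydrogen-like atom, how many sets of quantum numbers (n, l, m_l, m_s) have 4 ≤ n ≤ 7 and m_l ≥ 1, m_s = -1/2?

Count contributing orbitals for each principal shell:
n=4 → 6; n=5 → 10; n=6 → 15; n=7 → 21.
Orbitals: 6 + 10 + 15 + 21 = 52. With m_s fixed to -1/2 there is one state per orbital, so 52 states.

52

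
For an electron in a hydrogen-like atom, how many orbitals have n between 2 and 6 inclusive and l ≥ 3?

50

Treat each shell separately and count matching orbitals:
n=4 → 7; n=5 → 16; n=6 → 27.
Total orbitals: 7 + 16 + 27 = 50.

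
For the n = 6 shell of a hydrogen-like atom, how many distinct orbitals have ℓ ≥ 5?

With n = 6 the allowed ℓ are 0, 1, …, 5.
Contributions: ℓ=5 → 11.
Total orbitals: 11.

11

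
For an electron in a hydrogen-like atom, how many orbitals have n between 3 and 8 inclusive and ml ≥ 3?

Go shell by shell, enumerating (l, ml) with ml ≥ 3:
n=4 → 1; n=5 → 3; n=6 → 6; n=7 → 10; n=8 → 15.
Total orbitals: 1 + 3 + 6 + 10 + 15 = 35.

35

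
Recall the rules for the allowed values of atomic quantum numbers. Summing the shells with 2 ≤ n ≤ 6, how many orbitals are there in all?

Shell n has n² orbitals: 2²=4 + 3²=9 + 4²=16 + 5²=25 + 6²=36 = 90 orbitals.

90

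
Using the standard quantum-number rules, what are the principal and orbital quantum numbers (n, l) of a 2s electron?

The leading integer gives n = 2; the letter 's' means l = 0.

n = 2, l = 0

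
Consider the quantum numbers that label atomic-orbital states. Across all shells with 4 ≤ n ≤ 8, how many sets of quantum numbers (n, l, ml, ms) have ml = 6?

Go shell by shell, enumerating (l, ml) with ml = 6:
n=7 → 1; n=8 → 2.
Orbitals: 1 + 2 = 3. Including both spin states (ms = ±1/2) gives 2 × 3 = 6 states.

6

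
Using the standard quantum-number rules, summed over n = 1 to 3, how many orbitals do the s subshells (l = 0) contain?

An s subshell (l = 0) exists for every n ≥ 1, so shells n = 1, 2, 3 each contribute one — 3 subshells.
Since each s subshell has 2·0+1 = 1 orbital, the total is 3 × 1 = 3.

3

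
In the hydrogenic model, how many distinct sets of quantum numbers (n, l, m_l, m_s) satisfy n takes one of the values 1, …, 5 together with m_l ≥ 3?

Per-shell orbital counts meeting the constraint:
n=4 → 1; n=5 → 3.
Orbitals: 1 + 3 = 4. Including both spin states (m_s = ±1/2) gives 2 × 4 = 8 states.

8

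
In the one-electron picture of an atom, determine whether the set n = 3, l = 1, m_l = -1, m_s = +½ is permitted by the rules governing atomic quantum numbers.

Valid

n = 3 is a positive integer. l = 1 satisfies 0 ≤ l ≤ n−1 = 2. m_l = -1 lies in the range −l … +l (here −1 … 1). m_s = +1/2 is one of ±1/2.
All four constraints are satisfied.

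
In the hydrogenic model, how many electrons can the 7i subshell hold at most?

26

A subshell with l = 6 has 2l+1 = 13 orbitals, each holding 2 electrons (spin ±1/2), so 13 × 2 = 26.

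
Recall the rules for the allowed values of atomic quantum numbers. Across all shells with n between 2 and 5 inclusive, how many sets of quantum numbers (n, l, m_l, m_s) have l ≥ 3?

Work shell by shell — for each n, count the (l, m_l) pairs that satisfy l ≥ 3:
n=4 → 7; n=5 → 16.
Orbitals: 7 + 16 = 23. Including both spin states (m_s = ±1/2) gives 2 × 23 = 46 states.

46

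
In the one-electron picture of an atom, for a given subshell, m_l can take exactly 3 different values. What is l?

m_l ranges over 2l+1 integers, so 2l+1 = 3 ⇒ l = 1.

l = 1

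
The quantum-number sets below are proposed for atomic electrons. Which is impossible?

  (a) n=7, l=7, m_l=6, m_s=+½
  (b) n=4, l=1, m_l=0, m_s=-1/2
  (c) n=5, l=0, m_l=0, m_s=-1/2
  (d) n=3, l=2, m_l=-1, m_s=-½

(a)

(a) has l = 7 ≥ n = 7, violating 0 ≤ l ≤ n−1.
The remaining sets (b), (c), (d) satisfy all four rules.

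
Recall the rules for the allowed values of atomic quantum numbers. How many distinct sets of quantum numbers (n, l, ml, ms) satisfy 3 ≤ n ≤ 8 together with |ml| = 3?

60

Count contributing orbitals for each principal shell:
n=4 → 2; n=5 → 4; n=6 → 6; n=7 → 8; n=8 → 10.
Orbitals: 2 + 4 + 6 + 8 + 10 = 30. Including both spin states (ms = ±1/2) gives 2 × 30 = 60 states.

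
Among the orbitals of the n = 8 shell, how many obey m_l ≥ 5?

6

Orbitals with m_l ≥ 5, by l: l=5 → 1; l=6 → 2; l=7 → 3.
Total orbitals: 1 + 2 + 3 = 6.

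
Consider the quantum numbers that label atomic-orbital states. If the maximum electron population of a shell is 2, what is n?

n = 1

2n² = 2 ⇒ n² = 1 ⇒ n = 1.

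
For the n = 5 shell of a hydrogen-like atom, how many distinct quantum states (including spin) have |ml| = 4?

Go through l = 0, …, 4 (the values permitted for n = 5).
Contributions: l=4 → 2.
Orbitals: 2. Each orbital carries two spin states, so 2 × 2 = 4 states.

4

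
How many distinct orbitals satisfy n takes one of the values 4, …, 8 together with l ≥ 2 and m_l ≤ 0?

Go shell by shell, enumerating (l, m_l) with l ≥ 2 and m_l ≤ 0:
n=4 → 7; n=5 → 12; n=6 → 18; n=7 → 25; n=8 → 33.
Total orbitals: 7 + 12 + 18 + 25 + 33 = 95.

95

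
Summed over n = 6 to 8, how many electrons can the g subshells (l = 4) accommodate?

54

A g subshell (l = 4) exists for every n ≥ 5, so shells n = 6, 7, 8 each contribute one — 3 subshells.
Since each g subshell holds 2(2·4+1) = 18 electrons, the total is 3 × 18 = 54.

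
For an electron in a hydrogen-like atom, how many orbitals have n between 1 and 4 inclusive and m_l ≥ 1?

10

Per-shell orbital counts meeting the constraint:
n=2 → 1; n=3 → 3; n=4 → 6.
Total orbitals: 1 + 3 + 6 = 10.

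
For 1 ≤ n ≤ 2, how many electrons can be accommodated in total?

Total orbitals = 1² + 2² = 5. Doubling for spin gives 10 electrons.

10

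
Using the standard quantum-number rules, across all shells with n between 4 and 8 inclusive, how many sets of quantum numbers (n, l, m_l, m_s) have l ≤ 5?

298

Per-shell orbital counts meeting the constraint:
n=4 → 16; n=5 → 25; n=6 → 36; n=7 → 36; n=8 → 36.
Orbitals: 16 + 25 + 36 + 36 + 36 = 149. Including both spin states (m_s = ±1/2) gives 2 × 149 = 298 states.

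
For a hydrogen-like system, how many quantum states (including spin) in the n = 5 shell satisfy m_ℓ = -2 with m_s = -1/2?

3

The n = 5 shell has ℓ = 0 through 4; check each.
Orbitals with m_ℓ = -2, by ℓ: ℓ=2 → 1; ℓ=3 → 1; ℓ=4 → 1.
Orbitals: 1 + 1 + 1 = 3. With m_s fixed to a single value there is one state per orbital, giving 3 states.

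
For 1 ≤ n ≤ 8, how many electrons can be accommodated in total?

408

Total orbitals = 1² + 2² + 3² + 4² + 5² + 6² + 7² + 8² = 204. Doubling for spin gives 408 electrons.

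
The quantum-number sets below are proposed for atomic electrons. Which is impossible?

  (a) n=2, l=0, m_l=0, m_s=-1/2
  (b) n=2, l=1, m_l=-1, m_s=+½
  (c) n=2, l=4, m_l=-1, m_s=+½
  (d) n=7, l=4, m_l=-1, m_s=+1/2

(c)

(c) has l = 4 ≥ n = 2, violating 0 ≤ l ≤ n−1.
The remaining sets (a), (b), (d) satisfy all four rules.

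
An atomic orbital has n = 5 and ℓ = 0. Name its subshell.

ℓ = 0 corresponds to the letter 's', so the subshell is 5s.

5s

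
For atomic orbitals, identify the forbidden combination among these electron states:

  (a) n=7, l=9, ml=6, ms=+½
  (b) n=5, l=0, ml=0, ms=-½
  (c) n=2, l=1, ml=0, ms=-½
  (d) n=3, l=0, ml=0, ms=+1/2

(a) has l = 9 ≥ n = 7, violating 0 ≤ l ≤ n−1.
The remaining sets (b), (c), (d) satisfy all four rules.

(a)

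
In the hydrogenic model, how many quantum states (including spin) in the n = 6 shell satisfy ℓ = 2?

10

Go through ℓ = 0, …, 5 (the values permitted for n = 6).
Orbitals with ℓ = 2, by ℓ: ℓ=2 → 5.
Orbitals: 5. Each orbital carries two spin states, so 5 × 2 = 10 states.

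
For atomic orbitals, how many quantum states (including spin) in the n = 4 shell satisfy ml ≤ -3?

2

Contributions: l=3 → 1.
Orbitals: 1. Each orbital carries two spin states, so 1 × 2 = 2 states.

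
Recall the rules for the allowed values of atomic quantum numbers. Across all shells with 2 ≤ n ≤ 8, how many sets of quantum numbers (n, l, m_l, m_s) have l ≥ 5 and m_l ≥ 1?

Per-shell orbital counts meeting the constraint:
n=6 → 5; n=7 → 11; n=8 → 18.
Orbitals: 5 + 11 + 18 = 34. Including both spin states (m_s = ±1/2) gives 2 × 34 = 68 states.

68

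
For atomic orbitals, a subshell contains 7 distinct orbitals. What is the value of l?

2l+1 = 7 gives l = 3.

l = 3 (f)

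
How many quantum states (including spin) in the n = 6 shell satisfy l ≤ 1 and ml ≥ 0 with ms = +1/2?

3

Go through l = 0, …, 5 (the values permitted for n = 6).
The (l, ml) pairs meeting l ≤ 1 and ml ≥ 0 give: l=0 → 1; l=1 → 2.
Orbitals: 1 + 2 = 3. With ms fixed to a single value there is one state per orbital, giving 3 states.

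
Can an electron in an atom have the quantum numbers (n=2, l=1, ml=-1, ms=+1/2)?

Valid

n = 2 is a positive integer. l = 1 satisfies 0 ≤ l ≤ n−1 = 1. ml = -1 lies in the range −l … +l (here −1 … 1). ms = +1/2 is one of ±1/2.
All four constraints are satisfied.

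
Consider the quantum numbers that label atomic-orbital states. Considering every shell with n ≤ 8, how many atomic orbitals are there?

Total orbitals = 1² + 2² + 3² + 4² + 5² + 6² + 7² + 8² = 204.

204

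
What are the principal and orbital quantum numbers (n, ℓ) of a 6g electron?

The leading integer gives n = 6; the letter 'g' means ℓ = 4.

n = 6, ℓ = 4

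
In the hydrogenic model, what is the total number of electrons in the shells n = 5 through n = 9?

Shell n has n² orbitals: 5²=25 + 6²=36 + 7²=49 + 8²=64 + 9²=81 = 255 orbitals.
Two spin states per orbital: 2 × 255 = 510 electrons.

510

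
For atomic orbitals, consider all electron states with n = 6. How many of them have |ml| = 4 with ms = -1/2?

4

The n = 6 shell has l = 0 through 5; check each.
Orbitals with |ml| = 4, by l: l=4 → 2; l=5 → 2.
Orbitals: 2 + 2 = 4. With ms fixed to a single value there is one state per orbital, giving 4 states.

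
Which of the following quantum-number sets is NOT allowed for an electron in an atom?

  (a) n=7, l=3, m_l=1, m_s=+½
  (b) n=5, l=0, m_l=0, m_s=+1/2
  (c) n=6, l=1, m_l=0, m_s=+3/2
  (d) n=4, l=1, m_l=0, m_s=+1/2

(c) has m_s = +3/2, but an electron's spin must be ±1/2.
The remaining sets (a), (b), (d) satisfy all four rules.

(c)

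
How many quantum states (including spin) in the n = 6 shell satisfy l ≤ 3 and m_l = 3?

Go through l = 0, …, 5 (the values permitted for n = 6).
Orbitals with l ≤ 3 and m_l = 3, by l: l=3 → 1.
Orbitals: 1. Each orbital carries two spin states, so 1 × 2 = 2 states.

2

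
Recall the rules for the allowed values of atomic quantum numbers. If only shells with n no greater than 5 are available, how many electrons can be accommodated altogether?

110

Total orbitals = 1² + 2² + 3² + 4² + 5² = 55. Doubling for spin gives 110 electrons.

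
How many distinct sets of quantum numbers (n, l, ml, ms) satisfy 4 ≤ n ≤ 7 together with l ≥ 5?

70

For each n in the range, tally the orbitals obeying l ≥ 5:
n=6 → 11; n=7 → 24.
Orbitals: 11 + 24 = 35. Including both spin states (ms = ±1/2) gives 2 × 35 = 70 states.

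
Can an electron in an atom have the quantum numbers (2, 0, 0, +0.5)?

n = 2 is a positive integer. ℓ = 0 satisfies 0 ≤ ℓ ≤ n−1 = 1. m_ℓ = 0 lies in the range −ℓ … +ℓ (here 0). m_s = +1/2 is one of ±1/2.
All four constraints are satisfied.

Allowed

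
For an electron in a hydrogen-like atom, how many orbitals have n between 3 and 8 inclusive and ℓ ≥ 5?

For each n in the range, tally the orbitals obeying ℓ ≥ 5:
n=6 → 11; n=7 → 24; n=8 → 39.
Total orbitals: 11 + 24 + 39 = 74.

74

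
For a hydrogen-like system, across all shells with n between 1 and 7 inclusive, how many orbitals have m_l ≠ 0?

112

Go shell by shell, enumerating (l, m_l) with m_l ≠ 0:
n=2 → 2; n=3 → 6; n=4 → 12; n=5 → 20; n=6 → 30; n=7 → 42.
Total orbitals: 2 + 6 + 12 + 20 + 30 + 42 = 112.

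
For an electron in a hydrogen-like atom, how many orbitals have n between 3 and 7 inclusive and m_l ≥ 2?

35

For each n in the range, tally the orbitals obeying m_l ≥ 2:
n=3 → 1; n=4 → 3; n=5 → 6; n=6 → 10; n=7 → 15.
Total orbitals: 1 + 3 + 6 + 10 + 15 = 35.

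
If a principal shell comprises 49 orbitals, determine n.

n = 7

n² = 49 ⇒ n = 7.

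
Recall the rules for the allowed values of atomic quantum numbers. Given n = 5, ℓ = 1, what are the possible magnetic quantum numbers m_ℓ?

-1, 0, 1

m_ℓ takes every integer from −ℓ to +ℓ. With ℓ = 1 that gives the 3 values -1, 0, 1.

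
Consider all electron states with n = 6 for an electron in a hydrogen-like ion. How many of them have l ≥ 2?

Go through l = 0, …, 5 (the values permitted for n = 6).
Orbitals with l ≥ 2, by l: l=2 → 5; l=3 → 7; l=4 → 9; l=5 → 11.
Orbitals: 5 + 7 + 9 + 11 = 32. Each orbital carries two spin states, so 32 × 2 = 64 states.

64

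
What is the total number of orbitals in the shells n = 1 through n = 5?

Shell n has n² orbitals: 1²=1 + 2²=4 + 3²=9 + 4²=16 + 5²=25 = 55 orbitals.

55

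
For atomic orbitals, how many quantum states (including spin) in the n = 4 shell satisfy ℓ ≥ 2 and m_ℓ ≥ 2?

Contributions: ℓ=2 → 1; ℓ=3 → 2.
Orbitals: 1 + 2 = 3. Each orbital carries two spin states, so 3 × 2 = 6 states.

6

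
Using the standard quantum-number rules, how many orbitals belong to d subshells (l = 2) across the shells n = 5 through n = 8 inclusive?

A d subshell (l = 2) exists for every n ≥ 3, so shells n = 5, 6, 7, 8 each contribute one — 4 subshells.
Since each d subshell has 2·2+1 = 5 orbitals, the total is 4 × 5 = 20.

20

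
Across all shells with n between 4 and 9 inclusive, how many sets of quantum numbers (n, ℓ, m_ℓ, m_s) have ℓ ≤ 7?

Work shell by shell — for each n, count the (ℓ, m_ℓ) pairs that satisfy ℓ ≤ 7:
n=4 → 16; n=5 → 25; n=6 → 36; n=7 → 49; n=8 → 64; n=9 → 64.
Orbitals: 16 + 25 + 36 + 49 + 64 + 64 = 254. Including both spin states (m_s = ±1/2) gives 2 × 254 = 508 states.

508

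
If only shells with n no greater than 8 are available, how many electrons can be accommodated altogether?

408

Total orbitals = 1² + 2² + 3² + 4² + 5² + 6² + 7² + 8² = 204. Doubling for spin gives 408 electrons.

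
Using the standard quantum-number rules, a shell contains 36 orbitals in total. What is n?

n = 6

n² = 36 ⇒ n = 6.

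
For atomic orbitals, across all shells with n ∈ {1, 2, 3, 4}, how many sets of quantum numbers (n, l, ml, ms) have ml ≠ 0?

Count contributing orbitals for each principal shell:
n=2 → 2; n=3 → 6; n=4 → 12.
Orbitals: 2 + 6 + 12 = 20. Including both spin states (ms = ±1/2) gives 2 × 20 = 40 states.

40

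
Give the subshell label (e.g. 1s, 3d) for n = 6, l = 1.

6p

l = 1 corresponds to the letter 'p', so the subshell is 6p.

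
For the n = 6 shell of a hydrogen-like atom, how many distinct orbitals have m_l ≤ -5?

The n = 6 shell has l = 0 through 5; check each.
Contributions: l=5 → 1.
Total orbitals: 1.

1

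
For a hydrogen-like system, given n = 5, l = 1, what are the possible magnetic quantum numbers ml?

ml takes every integer from −l to +l. With l = 1 that gives the 3 values -1, 0, 1.

-1, 0, 1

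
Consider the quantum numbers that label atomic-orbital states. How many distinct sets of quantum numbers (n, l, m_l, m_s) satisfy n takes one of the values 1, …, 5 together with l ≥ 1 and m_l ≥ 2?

20

Count contributing orbitals for each principal shell:
n=3 → 1; n=4 → 3; n=5 → 6.
Orbitals: 1 + 3 + 6 = 10. Including both spin states (m_s = ±1/2) gives 2 × 10 = 20 states.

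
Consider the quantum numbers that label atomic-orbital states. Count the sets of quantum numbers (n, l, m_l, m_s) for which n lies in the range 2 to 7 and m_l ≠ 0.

224

Treat each shell separately and count matching orbitals:
n=2 → 2; n=3 → 6; n=4 → 12; n=5 → 20; n=6 → 30; n=7 → 42.
Orbitals: 2 + 6 + 12 + 20 + 30 + 42 = 112. Including both spin states (m_s = ±1/2) gives 2 × 112 = 224 states.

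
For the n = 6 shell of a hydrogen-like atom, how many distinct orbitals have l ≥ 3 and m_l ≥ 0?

For n = 6, l ranges over 0 … 5.
Per l-value: l=3 → 4; l=4 → 5; l=5 → 6.
Total orbitals: 4 + 5 + 6 = 15.

15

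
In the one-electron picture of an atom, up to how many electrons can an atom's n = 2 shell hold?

A shell holds 2n² electrons: 2 × 2² = 2 × 4 = 8.

8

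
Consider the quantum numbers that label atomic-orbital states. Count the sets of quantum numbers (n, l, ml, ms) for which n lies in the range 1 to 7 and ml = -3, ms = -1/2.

Count contributing orbitals for each principal shell:
n=4 → 1; n=5 → 2; n=6 → 3; n=7 → 4.
Orbitals: 1 + 2 + 3 + 4 = 10. With ms fixed to -1/2 there is one state per orbital, so 10 states.

10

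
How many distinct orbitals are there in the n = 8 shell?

64

The n = 8 shell contains n² = 8² = 64 orbitals.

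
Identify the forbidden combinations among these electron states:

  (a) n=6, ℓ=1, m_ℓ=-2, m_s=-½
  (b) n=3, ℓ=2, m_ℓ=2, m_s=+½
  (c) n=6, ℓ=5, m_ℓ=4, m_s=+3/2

(a) and (c)

(a) has |m_ℓ| = 2 > ℓ = 1, violating −ℓ ≤ m_ℓ ≤ ℓ.
(c) has m_s = +3/2, but an electron's spin must be ±1/2.
The remaining set (b) satisfies all four rules.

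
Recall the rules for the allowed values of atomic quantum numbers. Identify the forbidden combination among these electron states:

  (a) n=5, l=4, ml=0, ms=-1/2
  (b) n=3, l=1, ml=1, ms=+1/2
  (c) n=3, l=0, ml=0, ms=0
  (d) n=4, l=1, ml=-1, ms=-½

(c)

(c) has ms = 0, but an electron's spin must be ±1/2.
The remaining sets (a), (b), (d) satisfy all four rules.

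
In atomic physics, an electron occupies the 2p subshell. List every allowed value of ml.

The 2p subshell has l = 1, and ml takes every integer from −l to +l. With l = 1 that gives the 3 values -1, 0, 1.

-1, 0, 1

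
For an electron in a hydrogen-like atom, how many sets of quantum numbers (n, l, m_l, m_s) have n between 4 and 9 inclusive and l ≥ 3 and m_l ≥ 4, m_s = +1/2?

Per-shell orbital counts meeting the constraint:
n=5 → 1; n=6 → 3; n=7 → 6; n=8 → 10; n=9 → 15.
Orbitals: 1 + 3 + 6 + 10 + 15 = 35. With m_s fixed to +1/2 there is one state per orbital, so 35 states.

35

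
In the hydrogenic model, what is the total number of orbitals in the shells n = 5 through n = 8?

Shell n has n² orbitals: 5²=25 + 6²=36 + 7²=49 + 8²=64 = 174 orbitals.

174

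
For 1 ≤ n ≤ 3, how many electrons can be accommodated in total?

Total orbitals = 1² + 2² + 3² = 14. Doubling for spin gives 28 electrons.

28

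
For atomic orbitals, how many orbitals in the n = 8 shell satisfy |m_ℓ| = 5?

The (ℓ, m_ℓ) pairs meeting |m_ℓ| = 5 give: ℓ=5 → 2; ℓ=6 → 2; ℓ=7 → 2.
Total orbitals: 2 + 2 + 2 = 6.

6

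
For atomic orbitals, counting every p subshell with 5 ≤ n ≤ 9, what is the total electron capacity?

A p subshell (ℓ = 1) exists for every n ≥ 2, so shells n = 5, 6, 7, 8, 9 each contribute one — 5 subshells.
Since each p subshell holds 2(2·1+1) = 6 electrons, the total is 5 × 6 = 30.

30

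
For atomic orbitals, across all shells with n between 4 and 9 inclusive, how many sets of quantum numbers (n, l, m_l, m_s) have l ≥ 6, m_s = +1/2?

86

For each n in the range, tally the orbitals obeying l ≥ 6:
n=7 → 13; n=8 → 28; n=9 → 45.
Orbitals: 13 + 28 + 45 = 86. With m_s fixed to +1/2 there is one state per orbital, so 86 states.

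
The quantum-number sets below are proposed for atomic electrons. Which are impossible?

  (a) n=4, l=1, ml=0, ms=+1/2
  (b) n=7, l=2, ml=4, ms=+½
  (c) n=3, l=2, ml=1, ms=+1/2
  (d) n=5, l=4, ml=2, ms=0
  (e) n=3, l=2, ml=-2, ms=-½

(b) and (d)

(b) has |ml| = 4 > l = 2, violating −l ≤ ml ≤ l.
(d) has ms = 0, but an electron's spin must be ±1/2.
The remaining sets (a), (c), (e) satisfy all four rules.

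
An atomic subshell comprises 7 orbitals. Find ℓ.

ℓ = 3

2ℓ+1 = 7 gives ℓ = 3.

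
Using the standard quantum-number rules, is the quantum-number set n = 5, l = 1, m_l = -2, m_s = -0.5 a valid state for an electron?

No

The magnetic quantum number must satisfy −l ≤ m_l ≤ l. With l = 1, m_l can only be -1, 0, 1, so m_l = -2 is forbidden.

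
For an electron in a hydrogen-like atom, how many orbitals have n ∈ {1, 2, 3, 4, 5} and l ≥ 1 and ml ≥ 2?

10

Go shell by shell, enumerating (l, ml) with l ≥ 1 and ml ≥ 2:
n=3 → 1; n=4 → 3; n=5 → 6.
Total orbitals: 1 + 3 + 6 = 10.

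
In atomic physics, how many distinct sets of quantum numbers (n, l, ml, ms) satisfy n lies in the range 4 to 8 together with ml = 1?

Go shell by shell, enumerating (l, ml) with ml = 1:
n=4 → 3; n=5 → 4; n=6 → 5; n=7 → 6; n=8 → 7.
Orbitals: 3 + 4 + 5 + 6 + 7 = 25. Including both spin states (ms = ±1/2) gives 2 × 25 = 50 states.

50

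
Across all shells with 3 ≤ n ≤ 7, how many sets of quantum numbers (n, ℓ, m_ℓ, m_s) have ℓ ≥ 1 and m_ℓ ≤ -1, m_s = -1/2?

55

For each n in the range, tally the orbitals obeying ℓ ≥ 1 and m_ℓ ≤ -1:
n=3 → 3; n=4 → 6; n=5 → 10; n=6 → 15; n=7 → 21.
Orbitals: 3 + 6 + 10 + 15 + 21 = 55. With m_s fixed to -1/2 there is one state per orbital, so 55 states.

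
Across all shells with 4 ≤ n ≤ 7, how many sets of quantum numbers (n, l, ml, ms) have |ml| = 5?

12

Count contributing orbitals for each principal shell:
n=6 → 2; n=7 → 4.
Orbitals: 2 + 4 = 6. Including both spin states (ms = ±1/2) gives 2 × 6 = 12 states.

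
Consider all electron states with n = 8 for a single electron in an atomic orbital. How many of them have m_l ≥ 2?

42

Go through l = 0, …, 7 (the values permitted for n = 8).
Contributions: l=2 → 1; l=3 → 2; l=4 → 3; l=5 → 4; l=6 → 5; l=7 → 6.
Orbitals: 1 + 2 + 3 + 4 + 5 + 6 = 21. Each orbital carries two spin states, so 21 × 2 = 42 states.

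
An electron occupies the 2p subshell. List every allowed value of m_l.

The 2p subshell has l = 1, and m_l takes every integer from −l to +l. With l = 1 that gives the 3 values -1, 0, 1.

-1, 0, 1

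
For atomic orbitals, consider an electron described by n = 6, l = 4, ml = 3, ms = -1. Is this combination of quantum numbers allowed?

No

The spin quantum number for an electron can only be ms = +1/2 or −1/2; ms = -1 is not one of those.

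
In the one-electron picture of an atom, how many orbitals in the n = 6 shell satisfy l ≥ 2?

32

Go through l = 0, …, 5 (the values permitted for n = 6).
The (l, m_l) pairs meeting l ≥ 2 give: l=2 → 5; l=3 → 7; l=4 → 9; l=5 → 11.
Total orbitals: 5 + 7 + 9 + 11 = 32.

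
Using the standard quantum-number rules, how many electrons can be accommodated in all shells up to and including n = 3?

28

Total orbitals = 1² + 2² + 3² = 14. Doubling for spin gives 28 electrons.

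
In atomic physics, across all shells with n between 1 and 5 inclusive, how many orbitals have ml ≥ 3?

4

Count contributing orbitals for each principal shell:
n=4 → 1; n=5 → 3.
Total orbitals: 1 + 3 = 4.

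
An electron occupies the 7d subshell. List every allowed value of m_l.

-2, -1, 0, 1, 2

The 7d subshell has l = 2, and m_l takes every integer from −l to +l. With l = 2 that gives the 5 values -2, -1, 0, 1, 2.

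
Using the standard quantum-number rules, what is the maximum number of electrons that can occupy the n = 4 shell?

A shell holds 2n² electrons: 2 × 4² = 2 × 16 = 32.

32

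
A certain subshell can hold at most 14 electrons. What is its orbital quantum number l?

l = 3

2(2l+1) = 14 ⇒ 2l+1 = 7 ⇒ l = 3.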